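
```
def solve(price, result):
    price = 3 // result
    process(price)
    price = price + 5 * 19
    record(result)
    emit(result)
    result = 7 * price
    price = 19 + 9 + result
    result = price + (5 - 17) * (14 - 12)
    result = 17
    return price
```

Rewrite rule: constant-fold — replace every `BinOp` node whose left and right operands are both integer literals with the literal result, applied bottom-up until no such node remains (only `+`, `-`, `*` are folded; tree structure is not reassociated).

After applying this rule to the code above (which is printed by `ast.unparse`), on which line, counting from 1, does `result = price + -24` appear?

Transformed code:
def solve(price, result):
    price = 3 // result
    process(price)
    price = price + 95
    record(result)
    emit(result)
    result = 7 * price
    price = 28 + result
    result = price + -24
    result = 17
    return price

9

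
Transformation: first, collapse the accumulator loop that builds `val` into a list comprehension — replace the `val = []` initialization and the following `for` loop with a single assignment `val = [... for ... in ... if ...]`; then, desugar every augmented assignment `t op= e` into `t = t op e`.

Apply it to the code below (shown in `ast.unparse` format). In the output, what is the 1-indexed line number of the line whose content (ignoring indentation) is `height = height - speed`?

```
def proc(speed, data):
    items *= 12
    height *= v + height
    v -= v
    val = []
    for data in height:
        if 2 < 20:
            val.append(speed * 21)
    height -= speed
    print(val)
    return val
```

6

Transformed code:
def proc(speed, data):
    items = items * 12
    height = height * (v + height)
    v = v - v
    val = [speed * 21 for data in height if 2 < 20]
    height = height - speed
    print(val)
    return val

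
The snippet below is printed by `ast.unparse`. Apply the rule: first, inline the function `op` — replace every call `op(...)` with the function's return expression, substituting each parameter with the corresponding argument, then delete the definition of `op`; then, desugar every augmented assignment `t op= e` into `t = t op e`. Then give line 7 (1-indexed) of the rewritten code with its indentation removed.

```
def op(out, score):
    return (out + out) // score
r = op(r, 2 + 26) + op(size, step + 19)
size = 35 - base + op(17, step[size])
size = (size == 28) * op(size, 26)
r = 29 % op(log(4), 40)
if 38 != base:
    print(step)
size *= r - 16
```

Transformed code:
r = (r + r) // (2 + 26) + (size + size) // (step + 19)
size = 35 - base + (17 + 17) // step[size]
size = (size == 28) * ((size + size) // 26)
r = 29 % ((log(4) + log(4)) // 40)
if 38 != base:
    print(step)
size = size * (r - 16)

size = size * (r - 16)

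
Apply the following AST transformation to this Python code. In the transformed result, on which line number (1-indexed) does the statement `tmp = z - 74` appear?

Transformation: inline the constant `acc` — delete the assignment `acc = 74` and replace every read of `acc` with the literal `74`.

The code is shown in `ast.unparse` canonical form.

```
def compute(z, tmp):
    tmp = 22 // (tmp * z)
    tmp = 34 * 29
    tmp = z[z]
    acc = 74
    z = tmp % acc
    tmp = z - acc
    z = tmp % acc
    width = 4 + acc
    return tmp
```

6

Transformed code:
def compute(z, tmp):
    tmp = 22 // (tmp * z)
    tmp = 34 * 29
    tmp = z[z]
    z = tmp % 74
    tmp = z - 74
    z = tmp % 74
    width = 4 + 74
    return tmp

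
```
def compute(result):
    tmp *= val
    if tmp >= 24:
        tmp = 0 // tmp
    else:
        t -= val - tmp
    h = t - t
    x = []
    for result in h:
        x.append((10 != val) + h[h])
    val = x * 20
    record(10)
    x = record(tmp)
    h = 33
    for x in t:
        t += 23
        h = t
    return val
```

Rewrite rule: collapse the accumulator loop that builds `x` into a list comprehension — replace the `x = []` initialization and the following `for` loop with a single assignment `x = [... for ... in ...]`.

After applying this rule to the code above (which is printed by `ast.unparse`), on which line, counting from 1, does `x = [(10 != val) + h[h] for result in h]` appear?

Transformed code:
def compute(result):
    tmp *= val
    if tmp >= 24:
        tmp = 0 // tmp
    else:
        t -= val - tmp
    h = t - t
    x = [(10 != val) + h[h] for result in h]
    val = x * 20
    record(10)
    x = record(tmp)
    h = 33
    for x in t:
        t += 23
        h = t
    return val

8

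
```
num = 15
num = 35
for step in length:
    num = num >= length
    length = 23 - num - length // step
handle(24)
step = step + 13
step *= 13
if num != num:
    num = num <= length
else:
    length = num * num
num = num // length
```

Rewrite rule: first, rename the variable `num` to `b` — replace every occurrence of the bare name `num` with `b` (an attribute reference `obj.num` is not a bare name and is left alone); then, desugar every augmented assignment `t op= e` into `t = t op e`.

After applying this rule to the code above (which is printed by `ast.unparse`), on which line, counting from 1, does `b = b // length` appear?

13

Transformed code:
b = 15
b = 35
for step in length:
    b = b >= length
    length = 23 - b - length // step
handle(24)
step = step + 13
step = step * 13
if b != b:
    b = b <= length
else:
    length = b * b
b = b // length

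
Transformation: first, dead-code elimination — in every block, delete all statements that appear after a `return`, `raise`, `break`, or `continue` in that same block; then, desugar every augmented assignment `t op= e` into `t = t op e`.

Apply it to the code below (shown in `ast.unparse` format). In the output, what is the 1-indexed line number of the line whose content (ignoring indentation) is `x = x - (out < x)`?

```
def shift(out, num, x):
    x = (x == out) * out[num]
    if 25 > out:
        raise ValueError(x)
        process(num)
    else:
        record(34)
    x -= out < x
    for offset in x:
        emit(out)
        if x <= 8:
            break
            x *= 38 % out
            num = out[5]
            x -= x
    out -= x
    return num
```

7

Transformed code:
def shift(out, num, x):
    x = (x == out) * out[num]
    if 25 > out:
        raise ValueError(x)
    else:
        record(34)
    x = x - (out < x)
    for offset in x:
        emit(out)
        if x <= 8:
            break
    out = out - x
    return num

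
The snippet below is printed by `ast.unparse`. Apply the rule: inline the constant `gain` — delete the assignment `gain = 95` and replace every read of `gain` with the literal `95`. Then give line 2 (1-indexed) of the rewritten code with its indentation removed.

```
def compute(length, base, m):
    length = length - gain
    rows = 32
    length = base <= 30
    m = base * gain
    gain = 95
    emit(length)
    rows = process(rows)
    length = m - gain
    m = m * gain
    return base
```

Transformed code:
def compute(length, base, m):
    length = length - 95
    rows = 32
    length = base <= 30
    m = base * 95
    emit(length)
    rows = process(rows)
    length = m - 95
    m = m * 95
    return base

length = length - 95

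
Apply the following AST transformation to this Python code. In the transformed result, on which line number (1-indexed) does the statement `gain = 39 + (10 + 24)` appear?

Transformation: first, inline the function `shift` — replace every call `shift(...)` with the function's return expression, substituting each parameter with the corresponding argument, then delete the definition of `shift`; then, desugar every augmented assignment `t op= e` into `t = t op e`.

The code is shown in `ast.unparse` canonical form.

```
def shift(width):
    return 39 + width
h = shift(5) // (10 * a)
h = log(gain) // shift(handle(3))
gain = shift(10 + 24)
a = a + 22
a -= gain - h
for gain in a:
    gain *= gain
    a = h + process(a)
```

Transformed code:
h = (39 + 5) // (10 * a)
h = log(gain) // (39 + handle(3))
gain = 39 + (10 + 24)
a = a + 22
a = a - (gain - h)
for gain in a:
    gain = gain * gain
    a = h + process(a)

3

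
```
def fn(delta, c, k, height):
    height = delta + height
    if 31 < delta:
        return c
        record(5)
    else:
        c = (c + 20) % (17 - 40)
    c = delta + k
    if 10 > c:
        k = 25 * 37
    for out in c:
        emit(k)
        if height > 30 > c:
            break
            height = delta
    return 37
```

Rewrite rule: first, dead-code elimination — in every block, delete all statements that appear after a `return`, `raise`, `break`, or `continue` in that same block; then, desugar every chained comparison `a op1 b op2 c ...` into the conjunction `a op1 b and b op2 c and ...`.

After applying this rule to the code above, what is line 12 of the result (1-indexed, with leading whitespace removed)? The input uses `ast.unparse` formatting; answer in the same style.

Transformed code:
def fn(delta, c, k, height):
    height = delta + height
    if 31 < delta:
        return c
    else:
        c = (c + 20) % (17 - 40)
    c = delta + k
    if 10 > c:
        k = 25 * 37
    for out in c:
        emit(k)
        if height > 30 and 30 > c:
            break
    return 37

if height > 30 and 30 > c:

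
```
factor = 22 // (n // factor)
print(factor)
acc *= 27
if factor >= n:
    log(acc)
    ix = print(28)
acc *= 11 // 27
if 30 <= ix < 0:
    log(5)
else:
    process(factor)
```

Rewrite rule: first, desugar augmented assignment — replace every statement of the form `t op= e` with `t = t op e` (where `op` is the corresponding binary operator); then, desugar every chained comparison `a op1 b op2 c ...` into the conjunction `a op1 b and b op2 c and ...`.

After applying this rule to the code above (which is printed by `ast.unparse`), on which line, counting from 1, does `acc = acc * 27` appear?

Transformed code:
factor = 22 // (n // factor)
print(factor)
acc = acc * 27
if factor >= n:
    log(acc)
    ix = print(28)
acc = acc * (11 // 27)
if 30 <= ix and ix < 0:
    log(5)
else:
    process(factor)

3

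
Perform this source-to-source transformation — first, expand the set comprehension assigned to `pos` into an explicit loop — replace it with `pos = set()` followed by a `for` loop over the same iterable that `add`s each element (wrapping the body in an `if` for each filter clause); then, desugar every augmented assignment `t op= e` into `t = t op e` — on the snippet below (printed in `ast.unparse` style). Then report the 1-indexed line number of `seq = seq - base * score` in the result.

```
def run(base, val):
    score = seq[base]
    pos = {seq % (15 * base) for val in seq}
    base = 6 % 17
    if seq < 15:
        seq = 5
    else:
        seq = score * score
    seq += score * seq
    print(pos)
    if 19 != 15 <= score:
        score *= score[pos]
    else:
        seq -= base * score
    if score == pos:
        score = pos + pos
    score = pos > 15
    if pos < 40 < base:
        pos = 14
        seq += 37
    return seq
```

Transformed code:
def run(base, val):
    score = seq[base]
    pos = set()
    for val in seq:
        pos.add(seq % (15 * base))
    base = 6 % 17
    if seq < 15:
        seq = 5
    else:
        seq = score * score
    seq = seq + score * seq
    print(pos)
    if 19 != 15 <= score:
        score = score * score[pos]
    else:
        seq = seq - base * score
    if score == pos:
        score = pos + pos
    score = pos > 15
    if pos < 40 < base:
        pos = 14
        seq = seq + 37
    return seq

16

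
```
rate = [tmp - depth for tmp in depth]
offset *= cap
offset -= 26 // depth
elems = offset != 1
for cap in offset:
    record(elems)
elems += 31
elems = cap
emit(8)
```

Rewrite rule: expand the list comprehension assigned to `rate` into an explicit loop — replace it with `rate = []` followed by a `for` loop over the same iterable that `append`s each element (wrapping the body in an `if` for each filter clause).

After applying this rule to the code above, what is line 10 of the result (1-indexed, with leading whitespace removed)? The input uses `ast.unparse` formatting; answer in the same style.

elems = cap

Transformed code:
rate = []
for tmp in depth:
    rate.append(tmp - depth)
offset *= cap
offset -= 26 // depth
elems = offset != 1
for cap in offset:
    record(elems)
elems += 31
elems = cap
emit(8)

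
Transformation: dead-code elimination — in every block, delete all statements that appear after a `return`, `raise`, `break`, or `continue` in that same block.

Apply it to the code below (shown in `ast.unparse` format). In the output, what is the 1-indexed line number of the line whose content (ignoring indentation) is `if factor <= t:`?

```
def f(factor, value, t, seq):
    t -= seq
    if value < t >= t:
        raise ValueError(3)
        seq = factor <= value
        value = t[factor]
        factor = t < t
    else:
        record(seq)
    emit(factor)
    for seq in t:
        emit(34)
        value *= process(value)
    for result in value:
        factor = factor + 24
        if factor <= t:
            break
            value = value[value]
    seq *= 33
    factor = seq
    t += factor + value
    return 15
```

13

Transformed code:
def f(factor, value, t, seq):
    t -= seq
    if value < t >= t:
        raise ValueError(3)
    else:
        record(seq)
    emit(factor)
    for seq in t:
        emit(34)
        value *= process(value)
    for result in value:
        factor = factor + 24
        if factor <= t:
            break
    seq *= 33
    factor = seq
    t += factor + value
    return 15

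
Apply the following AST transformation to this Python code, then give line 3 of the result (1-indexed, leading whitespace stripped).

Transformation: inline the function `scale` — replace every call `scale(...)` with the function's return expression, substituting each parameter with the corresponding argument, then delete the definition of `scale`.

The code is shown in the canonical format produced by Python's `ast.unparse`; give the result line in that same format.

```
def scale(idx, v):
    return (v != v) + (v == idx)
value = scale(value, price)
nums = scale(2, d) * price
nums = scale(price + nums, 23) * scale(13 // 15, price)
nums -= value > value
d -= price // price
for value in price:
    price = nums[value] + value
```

nums = ((23 != 23) + (23 == price + nums)) * ((price != price) + (price == 13 // 15))

Transformed code:
value = (price != price) + (price == value)
nums = ((d != d) + (d == 2)) * price
nums = ((23 != 23) + (23 == price + nums)) * ((price != price) + (price == 13 // 15))
nums -= value > value
d -= price // price
for value in price:
    price = nums[value] + value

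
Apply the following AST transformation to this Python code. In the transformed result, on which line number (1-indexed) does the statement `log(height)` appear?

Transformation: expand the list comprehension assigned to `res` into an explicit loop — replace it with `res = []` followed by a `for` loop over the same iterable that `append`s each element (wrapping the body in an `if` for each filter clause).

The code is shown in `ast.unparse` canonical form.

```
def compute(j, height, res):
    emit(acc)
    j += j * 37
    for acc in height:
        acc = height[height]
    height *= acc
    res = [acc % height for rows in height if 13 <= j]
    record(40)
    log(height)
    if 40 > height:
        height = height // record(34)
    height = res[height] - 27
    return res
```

Transformed code:
def compute(j, height, res):
    emit(acc)
    j += j * 37
    for acc in height:
        acc = height[height]
    height *= acc
    res = []
    for rows in height:
        if 13 <= j:
            res.append(acc % height)
    record(40)
    log(height)
    if 40 > height:
        height = height // record(34)
    height = res[height] - 27
    return res

12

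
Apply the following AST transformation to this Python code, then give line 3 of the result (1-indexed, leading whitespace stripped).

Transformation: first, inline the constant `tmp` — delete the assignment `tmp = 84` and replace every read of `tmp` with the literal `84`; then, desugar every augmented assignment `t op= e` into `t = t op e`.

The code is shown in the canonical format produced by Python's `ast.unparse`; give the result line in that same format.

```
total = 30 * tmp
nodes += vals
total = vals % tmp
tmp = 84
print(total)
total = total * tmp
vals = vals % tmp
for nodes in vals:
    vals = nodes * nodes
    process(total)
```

Transformed code:
total = 30 * 84
nodes = nodes + vals
total = vals % 84
print(total)
total = total * 84
vals = vals % 84
for nodes in vals:
    vals = nodes * nodes
    process(total)

total = vals % 84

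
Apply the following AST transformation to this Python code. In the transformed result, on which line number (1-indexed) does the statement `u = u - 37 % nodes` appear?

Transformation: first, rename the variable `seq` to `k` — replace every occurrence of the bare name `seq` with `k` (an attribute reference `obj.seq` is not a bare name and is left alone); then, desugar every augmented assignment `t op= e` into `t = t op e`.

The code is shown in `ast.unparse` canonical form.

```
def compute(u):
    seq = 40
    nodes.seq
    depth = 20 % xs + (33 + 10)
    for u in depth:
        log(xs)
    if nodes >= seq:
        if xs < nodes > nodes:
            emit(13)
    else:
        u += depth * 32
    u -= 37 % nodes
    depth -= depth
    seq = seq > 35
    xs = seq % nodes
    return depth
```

12

Transformed code:
def compute(u):
    k = 40
    nodes.seq
    depth = 20 % xs + (33 + 10)
    for u in depth:
        log(xs)
    if nodes >= k:
        if xs < nodes > nodes:
            emit(13)
    else:
        u = u + depth * 32
    u = u - 37 % nodes
    depth = depth - depth
    k = k > 35
    xs = k % nodes
    return depth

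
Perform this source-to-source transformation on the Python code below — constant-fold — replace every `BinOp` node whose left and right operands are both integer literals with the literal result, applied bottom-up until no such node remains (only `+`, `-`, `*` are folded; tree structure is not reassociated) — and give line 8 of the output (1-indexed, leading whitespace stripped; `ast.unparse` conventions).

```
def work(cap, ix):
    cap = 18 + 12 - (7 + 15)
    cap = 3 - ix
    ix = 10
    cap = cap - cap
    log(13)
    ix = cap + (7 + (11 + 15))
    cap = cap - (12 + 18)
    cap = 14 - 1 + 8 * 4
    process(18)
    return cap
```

Transformed code:
def work(cap, ix):
    cap = 8
    cap = 3 - ix
    ix = 10
    cap = cap - cap
    log(13)
    ix = cap + 33
    cap = cap - 30
    cap = 45
    process(18)
    return cap

cap = cap - 30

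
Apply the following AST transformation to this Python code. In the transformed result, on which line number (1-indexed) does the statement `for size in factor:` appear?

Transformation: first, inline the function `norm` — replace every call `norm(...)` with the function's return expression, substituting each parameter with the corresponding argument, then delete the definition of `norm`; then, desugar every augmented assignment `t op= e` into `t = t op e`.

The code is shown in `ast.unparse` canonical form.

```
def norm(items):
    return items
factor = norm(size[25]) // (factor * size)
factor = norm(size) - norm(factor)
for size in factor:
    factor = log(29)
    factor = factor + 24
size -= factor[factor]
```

3

Transformed code:
factor = size[25] // (factor * size)
factor = size - factor
for size in factor:
    factor = log(29)
    factor = factor + 24
size = size - factor[factor]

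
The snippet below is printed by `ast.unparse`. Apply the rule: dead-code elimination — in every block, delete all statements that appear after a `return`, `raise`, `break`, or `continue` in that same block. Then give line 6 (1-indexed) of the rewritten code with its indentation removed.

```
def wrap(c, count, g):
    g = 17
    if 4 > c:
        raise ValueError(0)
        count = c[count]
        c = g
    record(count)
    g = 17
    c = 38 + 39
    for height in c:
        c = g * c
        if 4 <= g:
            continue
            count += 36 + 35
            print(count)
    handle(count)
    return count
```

g = 17

Transformed code:
def wrap(c, count, g):
    g = 17
    if 4 > c:
        raise ValueError(0)
    record(count)
    g = 17
    c = 38 + 39
    for height in c:
        c = g * c
        if 4 <= g:
            continue
    handle(count)
    return count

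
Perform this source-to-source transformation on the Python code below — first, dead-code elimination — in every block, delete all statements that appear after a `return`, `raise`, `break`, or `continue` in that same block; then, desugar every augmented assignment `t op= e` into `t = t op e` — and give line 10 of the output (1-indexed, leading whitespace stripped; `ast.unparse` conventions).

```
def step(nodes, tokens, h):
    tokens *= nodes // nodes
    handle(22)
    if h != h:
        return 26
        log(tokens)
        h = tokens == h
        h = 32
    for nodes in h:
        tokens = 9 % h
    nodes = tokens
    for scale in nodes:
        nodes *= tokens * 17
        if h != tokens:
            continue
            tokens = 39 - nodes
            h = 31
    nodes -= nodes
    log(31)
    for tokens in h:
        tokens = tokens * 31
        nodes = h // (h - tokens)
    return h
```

Transformed code:
def step(nodes, tokens, h):
    tokens = tokens * (nodes // nodes)
    handle(22)
    if h != h:
        return 26
    for nodes in h:
        tokens = 9 % h
    nodes = tokens
    for scale in nodes:
        nodes = nodes * (tokens * 17)
        if h != tokens:
            continue
    nodes = nodes - nodes
    log(31)
    for tokens in h:
        tokens = tokens * 31
        nodes = h // (h - tokens)
    return h

nodes = nodes * (tokens * 17)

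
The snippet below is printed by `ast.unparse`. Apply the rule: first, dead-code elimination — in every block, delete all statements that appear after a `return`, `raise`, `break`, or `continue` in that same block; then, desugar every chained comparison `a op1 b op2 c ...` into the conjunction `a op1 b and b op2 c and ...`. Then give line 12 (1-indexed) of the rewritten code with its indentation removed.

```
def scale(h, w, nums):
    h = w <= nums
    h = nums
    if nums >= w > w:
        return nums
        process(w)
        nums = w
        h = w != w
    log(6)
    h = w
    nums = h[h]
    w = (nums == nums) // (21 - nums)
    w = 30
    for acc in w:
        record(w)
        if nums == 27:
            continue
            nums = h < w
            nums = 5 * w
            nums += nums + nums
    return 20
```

record(w)

Transformed code:
def scale(h, w, nums):
    h = w <= nums
    h = nums
    if nums >= w and w > w:
        return nums
    log(6)
    h = w
    nums = h[h]
    w = (nums == nums) // (21 - nums)
    w = 30
    for acc in w:
        record(w)
        if nums == 27:
            continue
    return 20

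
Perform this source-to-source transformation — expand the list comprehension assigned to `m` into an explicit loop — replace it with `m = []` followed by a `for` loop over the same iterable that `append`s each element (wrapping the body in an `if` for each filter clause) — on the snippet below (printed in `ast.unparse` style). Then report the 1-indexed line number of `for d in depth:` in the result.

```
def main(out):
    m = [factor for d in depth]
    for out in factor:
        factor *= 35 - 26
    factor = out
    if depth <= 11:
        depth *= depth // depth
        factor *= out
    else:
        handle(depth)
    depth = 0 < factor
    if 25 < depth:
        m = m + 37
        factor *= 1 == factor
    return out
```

3

Transformed code:
def main(out):
    m = []
    for d in depth:
        m.append(factor)
    for out in factor:
        factor *= 35 - 26
    factor = out
    if depth <= 11:
        depth *= depth // depth
        factor *= out
    else:
        handle(depth)
    depth = 0 < factor
    if 25 < depth:
        m = m + 37
        factor *= 1 == factor
    return out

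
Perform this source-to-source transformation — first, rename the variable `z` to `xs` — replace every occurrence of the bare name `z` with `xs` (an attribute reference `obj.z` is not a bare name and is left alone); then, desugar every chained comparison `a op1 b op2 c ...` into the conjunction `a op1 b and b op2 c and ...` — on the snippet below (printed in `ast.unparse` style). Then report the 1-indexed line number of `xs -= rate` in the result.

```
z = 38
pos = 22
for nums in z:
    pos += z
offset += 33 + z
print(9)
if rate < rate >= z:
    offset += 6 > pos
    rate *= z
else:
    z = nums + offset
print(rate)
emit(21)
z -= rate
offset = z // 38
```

14

Transformed code:
xs = 38
pos = 22
for nums in xs:
    pos += xs
offset += 33 + xs
print(9)
if rate < rate and rate >= xs:
    offset += 6 > pos
    rate *= xs
else:
    xs = nums + offset
print(rate)
emit(21)
xs -= rate
offset = xs // 38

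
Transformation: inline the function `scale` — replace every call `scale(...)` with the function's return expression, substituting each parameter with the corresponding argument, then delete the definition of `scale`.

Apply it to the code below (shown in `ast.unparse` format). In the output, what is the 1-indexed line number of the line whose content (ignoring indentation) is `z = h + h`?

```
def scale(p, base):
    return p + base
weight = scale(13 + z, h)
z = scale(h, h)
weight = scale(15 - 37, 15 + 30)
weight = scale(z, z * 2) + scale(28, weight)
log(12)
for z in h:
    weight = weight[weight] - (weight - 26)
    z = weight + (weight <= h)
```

2

Transformed code:
weight = 13 + z + h
z = h + h
weight = 15 - 37 + (15 + 30)
weight = z + z * 2 + (28 + weight)
log(12)
for z in h:
    weight = weight[weight] - (weight - 26)
    z = weight + (weight <= h)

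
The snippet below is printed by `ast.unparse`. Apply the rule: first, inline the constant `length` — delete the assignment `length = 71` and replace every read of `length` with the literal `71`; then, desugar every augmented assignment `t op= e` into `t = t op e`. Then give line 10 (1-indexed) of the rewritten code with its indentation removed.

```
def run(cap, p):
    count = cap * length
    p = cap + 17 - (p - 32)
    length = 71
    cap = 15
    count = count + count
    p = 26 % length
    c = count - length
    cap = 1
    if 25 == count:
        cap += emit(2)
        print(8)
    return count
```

Transformed code:
def run(cap, p):
    count = cap * 71
    p = cap + 17 - (p - 32)
    cap = 15
    count = count + count
    p = 26 % 71
    c = count - 71
    cap = 1
    if 25 == count:
        cap = cap + emit(2)
        print(8)
    return count

cap = cap + emit(2)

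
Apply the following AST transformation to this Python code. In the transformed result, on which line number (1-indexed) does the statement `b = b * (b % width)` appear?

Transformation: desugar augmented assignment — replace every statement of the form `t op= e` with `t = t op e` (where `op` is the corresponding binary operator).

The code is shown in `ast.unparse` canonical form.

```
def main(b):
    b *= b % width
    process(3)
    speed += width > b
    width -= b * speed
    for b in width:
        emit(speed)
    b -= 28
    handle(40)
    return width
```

2

Transformed code:
def main(b):
    b = b * (b % width)
    process(3)
    speed = speed + (width > b)
    width = width - b * speed
    for b in width:
        emit(speed)
    b = b - 28
    handle(40)
    return width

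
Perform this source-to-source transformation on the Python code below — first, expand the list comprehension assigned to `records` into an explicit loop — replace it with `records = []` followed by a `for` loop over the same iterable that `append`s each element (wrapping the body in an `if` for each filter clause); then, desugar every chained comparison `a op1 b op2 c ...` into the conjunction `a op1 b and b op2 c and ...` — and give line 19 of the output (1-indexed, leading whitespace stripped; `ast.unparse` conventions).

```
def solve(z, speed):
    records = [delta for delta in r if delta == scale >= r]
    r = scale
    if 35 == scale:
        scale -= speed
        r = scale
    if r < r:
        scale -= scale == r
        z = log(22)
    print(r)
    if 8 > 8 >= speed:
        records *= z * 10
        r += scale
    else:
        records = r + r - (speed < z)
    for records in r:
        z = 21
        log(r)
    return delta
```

Transformed code:
def solve(z, speed):
    records = []
    for delta in r:
        if delta == scale and scale >= r:
            records.append(delta)
    r = scale
    if 35 == scale:
        scale -= speed
        r = scale
    if r < r:
        scale -= scale == r
        z = log(22)
    print(r)
    if 8 > 8 and 8 >= speed:
        records *= z * 10
        r += scale
    else:
        records = r + r - (speed < z)
    for records in r:
        z = 21
        log(r)
    return delta

for records in r:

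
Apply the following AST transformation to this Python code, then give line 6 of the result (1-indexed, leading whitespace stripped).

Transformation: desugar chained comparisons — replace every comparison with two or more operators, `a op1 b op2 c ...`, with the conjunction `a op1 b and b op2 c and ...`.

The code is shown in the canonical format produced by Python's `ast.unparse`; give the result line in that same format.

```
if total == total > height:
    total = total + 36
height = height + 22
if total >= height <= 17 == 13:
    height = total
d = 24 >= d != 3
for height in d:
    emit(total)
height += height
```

d = 24 >= d and d != 3

Transformed code:
if total == total and total > height:
    total = total + 36
height = height + 22
if total >= height and height <= 17 and (17 == 13):
    height = total
d = 24 >= d and d != 3
for height in d:
    emit(total)
height += height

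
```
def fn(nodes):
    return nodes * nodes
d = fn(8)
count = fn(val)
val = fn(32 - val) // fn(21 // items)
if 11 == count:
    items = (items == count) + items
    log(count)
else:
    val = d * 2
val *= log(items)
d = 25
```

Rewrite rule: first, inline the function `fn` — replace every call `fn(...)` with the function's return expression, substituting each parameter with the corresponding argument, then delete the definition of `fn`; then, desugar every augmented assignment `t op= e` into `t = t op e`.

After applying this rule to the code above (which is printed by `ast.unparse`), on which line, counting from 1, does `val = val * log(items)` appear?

9

Transformed code:
d = 8 * 8
count = val * val
val = (32 - val) * (32 - val) // (21 // items * (21 // items))
if 11 == count:
    items = (items == count) + items
    log(count)
else:
    val = d * 2
val = val * log(items)
d = 25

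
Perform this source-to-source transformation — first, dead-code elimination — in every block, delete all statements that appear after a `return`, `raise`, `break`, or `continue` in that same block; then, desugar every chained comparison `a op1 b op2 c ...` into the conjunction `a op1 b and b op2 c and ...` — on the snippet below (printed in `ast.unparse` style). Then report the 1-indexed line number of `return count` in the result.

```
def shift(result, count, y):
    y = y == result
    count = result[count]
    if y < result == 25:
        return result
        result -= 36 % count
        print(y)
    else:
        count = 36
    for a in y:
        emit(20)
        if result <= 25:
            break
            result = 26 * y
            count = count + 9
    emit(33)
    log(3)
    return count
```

14

Transformed code:
def shift(result, count, y):
    y = y == result
    count = result[count]
    if y < result and result == 25:
        return result
    else:
        count = 36
    for a in y:
        emit(20)
        if result <= 25:
            break
    emit(33)
    log(3)
    return count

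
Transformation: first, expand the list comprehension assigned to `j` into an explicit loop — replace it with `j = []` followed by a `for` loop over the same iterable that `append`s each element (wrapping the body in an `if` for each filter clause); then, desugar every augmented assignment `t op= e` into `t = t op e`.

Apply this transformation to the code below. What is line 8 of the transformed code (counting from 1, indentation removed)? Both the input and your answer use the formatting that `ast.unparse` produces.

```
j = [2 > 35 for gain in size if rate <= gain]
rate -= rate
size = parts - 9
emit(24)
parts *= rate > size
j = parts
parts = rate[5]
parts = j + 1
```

parts = parts * (rate > size)

Transformed code:
j = []
for gain in size:
    if rate <= gain:
        j.append(2 > 35)
rate = rate - rate
size = parts - 9
emit(24)
parts = parts * (rate > size)
j = parts
parts = rate[5]
parts = j + 1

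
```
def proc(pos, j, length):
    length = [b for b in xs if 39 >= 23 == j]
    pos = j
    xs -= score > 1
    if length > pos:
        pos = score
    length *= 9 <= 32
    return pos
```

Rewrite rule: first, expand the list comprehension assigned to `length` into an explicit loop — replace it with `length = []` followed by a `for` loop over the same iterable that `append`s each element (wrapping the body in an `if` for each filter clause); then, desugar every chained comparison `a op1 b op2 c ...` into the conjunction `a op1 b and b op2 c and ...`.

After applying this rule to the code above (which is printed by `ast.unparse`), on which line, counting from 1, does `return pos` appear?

Transformed code:
def proc(pos, j, length):
    length = []
    for b in xs:
        if 39 >= 23 and 23 == j:
            length.append(b)
    pos = j
    xs -= score > 1
    if length > pos:
        pos = score
    length *= 9 <= 32
    return pos

11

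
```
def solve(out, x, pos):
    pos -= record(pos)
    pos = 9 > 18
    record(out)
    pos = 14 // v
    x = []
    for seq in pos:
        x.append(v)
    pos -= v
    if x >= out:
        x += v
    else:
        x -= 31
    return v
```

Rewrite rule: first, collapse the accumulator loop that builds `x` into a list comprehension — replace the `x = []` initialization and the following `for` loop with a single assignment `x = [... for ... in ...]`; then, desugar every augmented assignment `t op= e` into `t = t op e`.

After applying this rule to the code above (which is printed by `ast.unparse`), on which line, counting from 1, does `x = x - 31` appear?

11

Transformed code:
def solve(out, x, pos):
    pos = pos - record(pos)
    pos = 9 > 18
    record(out)
    pos = 14 // v
    x = [v for seq in pos]
    pos = pos - v
    if x >= out:
        x = x + v
    else:
        x = x - 31
    return v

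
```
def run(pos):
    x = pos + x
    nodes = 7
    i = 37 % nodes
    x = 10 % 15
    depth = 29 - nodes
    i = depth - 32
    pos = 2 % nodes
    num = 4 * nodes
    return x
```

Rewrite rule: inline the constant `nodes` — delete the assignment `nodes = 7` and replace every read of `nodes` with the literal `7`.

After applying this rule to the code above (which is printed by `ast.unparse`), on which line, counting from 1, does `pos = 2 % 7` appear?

Transformed code:
def run(pos):
    x = pos + x
    i = 37 % 7
    x = 10 % 15
    depth = 29 - 7
    i = depth - 32
    pos = 2 % 7
    num = 4 * 7
    return x

7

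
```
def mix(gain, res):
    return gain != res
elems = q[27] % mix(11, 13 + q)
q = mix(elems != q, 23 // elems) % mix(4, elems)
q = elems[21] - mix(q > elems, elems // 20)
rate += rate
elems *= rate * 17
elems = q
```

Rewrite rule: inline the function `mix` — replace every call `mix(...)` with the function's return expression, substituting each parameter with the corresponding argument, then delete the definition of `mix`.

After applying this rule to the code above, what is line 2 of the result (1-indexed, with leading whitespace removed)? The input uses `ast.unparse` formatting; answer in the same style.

q = ((elems != q) != 23 // elems) % (4 != elems)

Transformed code:
elems = q[27] % (11 != 13 + q)
q = ((elems != q) != 23 // elems) % (4 != elems)
q = elems[21] - ((q > elems) != elems // 20)
rate += rate
elems *= rate * 17
elems = q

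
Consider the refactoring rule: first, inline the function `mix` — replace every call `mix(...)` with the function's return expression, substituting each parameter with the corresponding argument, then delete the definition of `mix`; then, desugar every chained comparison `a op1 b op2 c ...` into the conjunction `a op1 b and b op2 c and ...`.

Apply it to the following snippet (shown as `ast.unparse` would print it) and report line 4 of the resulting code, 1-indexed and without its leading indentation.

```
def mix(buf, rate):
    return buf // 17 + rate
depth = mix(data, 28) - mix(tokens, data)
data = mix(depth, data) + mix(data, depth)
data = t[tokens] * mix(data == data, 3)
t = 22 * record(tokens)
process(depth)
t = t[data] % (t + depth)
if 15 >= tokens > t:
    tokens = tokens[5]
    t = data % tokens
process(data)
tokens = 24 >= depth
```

Transformed code:
depth = data // 17 + 28 - (tokens // 17 + data)
data = depth // 17 + data + (data // 17 + depth)
data = t[tokens] * ((data == data) // 17 + 3)
t = 22 * record(tokens)
process(depth)
t = t[data] % (t + depth)
if 15 >= tokens and tokens > t:
    tokens = tokens[5]
    t = data % tokens
process(data)
tokens = 24 >= depth

t = 22 * record(tokens)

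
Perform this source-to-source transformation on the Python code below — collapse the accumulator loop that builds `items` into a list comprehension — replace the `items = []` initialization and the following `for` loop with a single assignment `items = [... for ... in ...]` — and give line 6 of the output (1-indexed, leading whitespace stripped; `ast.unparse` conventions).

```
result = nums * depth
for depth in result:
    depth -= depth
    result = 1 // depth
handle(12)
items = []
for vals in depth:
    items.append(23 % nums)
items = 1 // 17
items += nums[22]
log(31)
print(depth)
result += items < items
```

items = [23 % nums for vals in depth]

Transformed code:
result = nums * depth
for depth in result:
    depth -= depth
    result = 1 // depth
handle(12)
items = [23 % nums for vals in depth]
items = 1 // 17
items += nums[22]
log(31)
print(depth)
result += items < items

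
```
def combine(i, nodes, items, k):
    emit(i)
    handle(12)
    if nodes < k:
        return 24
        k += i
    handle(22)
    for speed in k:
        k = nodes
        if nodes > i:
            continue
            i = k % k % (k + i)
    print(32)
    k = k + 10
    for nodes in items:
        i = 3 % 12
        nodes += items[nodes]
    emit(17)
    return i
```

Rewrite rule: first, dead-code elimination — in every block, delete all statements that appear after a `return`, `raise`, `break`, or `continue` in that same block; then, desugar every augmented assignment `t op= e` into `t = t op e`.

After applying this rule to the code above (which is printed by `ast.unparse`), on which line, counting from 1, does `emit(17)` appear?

Transformed code:
def combine(i, nodes, items, k):
    emit(i)
    handle(12)
    if nodes < k:
        return 24
    handle(22)
    for speed in k:
        k = nodes
        if nodes > i:
            continue
    print(32)
    k = k + 10
    for nodes in items:
        i = 3 % 12
        nodes = nodes + items[nodes]
    emit(17)
    return i

16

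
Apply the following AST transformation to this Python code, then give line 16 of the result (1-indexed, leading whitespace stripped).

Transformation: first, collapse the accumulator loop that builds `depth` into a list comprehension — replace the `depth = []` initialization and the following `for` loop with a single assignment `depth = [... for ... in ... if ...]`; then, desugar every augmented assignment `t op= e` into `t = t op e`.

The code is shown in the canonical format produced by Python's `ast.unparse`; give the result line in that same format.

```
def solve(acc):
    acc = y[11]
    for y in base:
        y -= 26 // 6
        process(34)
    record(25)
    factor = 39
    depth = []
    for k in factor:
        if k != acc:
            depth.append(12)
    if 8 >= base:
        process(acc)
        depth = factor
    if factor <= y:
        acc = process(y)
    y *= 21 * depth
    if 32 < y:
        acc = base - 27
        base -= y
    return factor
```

acc = base - 27

Transformed code:
def solve(acc):
    acc = y[11]
    for y in base:
        y = y - 26 // 6
        process(34)
    record(25)
    factor = 39
    depth = [12 for k in factor if k != acc]
    if 8 >= base:
        process(acc)
        depth = factor
    if factor <= y:
        acc = process(y)
    y = y * (21 * depth)
    if 32 < y:
        acc = base - 27
        base = base - y
    return factor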